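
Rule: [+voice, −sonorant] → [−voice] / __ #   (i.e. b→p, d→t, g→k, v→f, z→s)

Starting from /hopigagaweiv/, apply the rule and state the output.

/v/ is a voiced obstruent in word-final position, so it devoices to [f].
The other instances of /g/ do not occur in the required environment and remain unchanged.
Surface form: [hopigagaweif].

hopigagaweif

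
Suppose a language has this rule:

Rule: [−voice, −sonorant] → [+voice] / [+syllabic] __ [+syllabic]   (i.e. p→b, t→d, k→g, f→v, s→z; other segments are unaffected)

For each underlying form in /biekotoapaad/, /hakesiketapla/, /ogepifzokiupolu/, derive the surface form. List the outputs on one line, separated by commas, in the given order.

/biekotoapaad/: /k/ is a voiceless obstruent between vowels /e/ and /o/, so it voices to [g]. /t/ is a voiceless obstruent between vowels /o/ and /o/, so it voices to [d]. /p/ is a voiceless obstruent between vowels /a/ and /a/, so it voices to [b]. → [biegodoabaad].
/hakesiketapla/: /k/ is a voiceless obstruent between vowels /a/ and /e/, so it voices to [g]. /s/ is a voiceless obstruent between vowels /e/ and /i/, so it voices to [z]. /k/ is a voiceless obstruent between vowels /i/ and /e/, so it voices to [g]. /t/ is a voiceless obstruent between vowels /e/ and /a/, so it voices to [d]. → [hagezigedapla].
/ogepifzokiupolu/: /p/ is a voiceless obstruent between vowels /e/ and /i/, so it voices to [b]. /k/ is a voiceless obstruent between vowels /o/ and /i/, so it voices to [g]. /p/ is a voiceless obstruent between vowels /u/ and /o/, so it voices to [b]. → [ogebifzogiubolu].

biegodoabaad, hagezigedapla, ogebifzogiubolu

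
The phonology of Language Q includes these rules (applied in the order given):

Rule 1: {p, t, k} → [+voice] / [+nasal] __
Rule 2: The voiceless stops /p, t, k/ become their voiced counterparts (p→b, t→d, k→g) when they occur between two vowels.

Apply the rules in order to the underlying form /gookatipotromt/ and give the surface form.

googadibotromd

Rule 1 (post-nasal voicing): /t/ is a voiceless stop immediately after the nasal /m/, so it voices to [d]. /gookatipotromt/ → gookatipotromd.
Rule 2 (intervocalic voicing): /k/ is a voiceless stop between vowels /o/ and /a/, so it voices to [g]. /t/ is a voiceless stop between vowels /a/ and /i/, so it voices to [d]. /p/ is a voiceless stop between vowels /i/ and /o/, so it voices to [b]. /gookatipotromd/ → googadibotromd.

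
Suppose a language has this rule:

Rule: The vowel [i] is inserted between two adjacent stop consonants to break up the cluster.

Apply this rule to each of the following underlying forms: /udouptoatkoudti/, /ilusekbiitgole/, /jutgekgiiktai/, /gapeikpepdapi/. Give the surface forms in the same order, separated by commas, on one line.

/udouptoatkoudti/: /p/ and /t/ form a stop–stop cluster, so [i] is inserted between them. /t/ and /k/ form a stop–stop cluster, so [i] is inserted between them. /d/ and /t/ form a stop–stop cluster, so [i] is inserted between them. → [udoupitoatikouditi].
/ilusekbiitgole/: /k/ and /b/ form a stop–stop cluster, so [i] is inserted between them. /t/ and /g/ form a stop–stop cluster, so [i] is inserted between them. → [ilusekibiitigole].
/jutgekgiiktai/: /t/ and /g/ form a stop–stop cluster, so [i] is inserted between them. /k/ and /g/ form a stop–stop cluster, so [i] is inserted between them. /k/ and /t/ form a stop–stop cluster, so [i] is inserted between them. → [jutigekigiikitai].
/gapeikpepdapi/: /k/ and /p/ form a stop–stop cluster, so [i] is inserted between them. /p/ and /d/ form a stop–stop cluster, so [i] is inserted between them. → [gapeikipepidapi].

udoupitoatikouditi, ilusekibiitigole, jutigekigiikitai, gapeikipepidapi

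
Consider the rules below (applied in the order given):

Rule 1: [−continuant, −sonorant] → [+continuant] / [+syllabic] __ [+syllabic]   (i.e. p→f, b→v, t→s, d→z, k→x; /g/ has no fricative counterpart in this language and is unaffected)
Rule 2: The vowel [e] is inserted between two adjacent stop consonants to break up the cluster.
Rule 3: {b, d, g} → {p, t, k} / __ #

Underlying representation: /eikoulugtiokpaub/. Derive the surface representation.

Rule 1 (intervocalic spirantization): /k/ is a stop between vowels /i/ and /o/, so it spirantizes to the fricative [x]. /eikoulugtiokpaub/ → eixoulugtiokpaub.
Rule 2 (stop-cluster e-epenthesis): /g/ and /t/ form a stop–stop cluster, so [e] is inserted between them. /k/ and /p/ form a stop–stop cluster, so [e] is inserted between them. /eixoulugtiokpaub/ → eixoulugetiokepaub.
Rule 3 (final devoicing): /b/ is a voiced stop in word-final position, so it devoices to [p]. /eixoulugetiokepaub/ → eixoulugetiokepaup.

eixoulugetiokepaup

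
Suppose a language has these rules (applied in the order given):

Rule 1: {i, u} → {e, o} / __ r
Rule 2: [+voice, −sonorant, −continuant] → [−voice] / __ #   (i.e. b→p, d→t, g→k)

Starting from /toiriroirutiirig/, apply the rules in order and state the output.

toereroerutierik

Rule 1 (pre-rhotic lowering): /i/ is a high vowel immediately before /r/, so it lowers to [e]. /i/ is a high vowel immediately before /r/, so it lowers to [e]. /i/ is a high vowel immediately before /r/, so it lowers to [e]. /i/ is a high vowel immediately before /r/, so it lowers to [e]. /toiriroirutiirig/ → toereroerutierig.
Rule 2 (final devoicing): /g/ is a voiced stop in word-final position, so it devoices to [k]. /toereroerutierig/ → toereroerutierik.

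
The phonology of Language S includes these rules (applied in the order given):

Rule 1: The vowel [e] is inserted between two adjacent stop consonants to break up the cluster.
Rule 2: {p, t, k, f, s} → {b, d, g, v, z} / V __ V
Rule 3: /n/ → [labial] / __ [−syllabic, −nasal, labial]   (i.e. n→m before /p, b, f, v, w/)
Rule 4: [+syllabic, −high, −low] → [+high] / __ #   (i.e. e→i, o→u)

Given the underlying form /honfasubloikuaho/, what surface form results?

homfazubloiguahu

Rule 1 (stop-cluster e-epenthesis): no segment meets the environment; /honfasubloikuaho/ is unchanged.
Rule 2 (intervocalic voicing): /s/ is a voiceless obstruent between vowels /a/ and /u/, so it voices to [z]. /k/ is a voiceless obstruent between vowels /i/ and /u/, so it voices to [g]. /honfasubloikuaho/ → honfazubloiguaho.
Rule 3 (nasal place assimilation): /n/ precedes the labial consonant /f/, so it assimilates in place to [m]. /honfazubloiguaho/ → homfazubloiguaho.
Rule 4 (final vowel raising): /o/ is a mid vowel in word-final position, so it raises to [u]. /homfazubloiguaho/ → homfazubloiguahu.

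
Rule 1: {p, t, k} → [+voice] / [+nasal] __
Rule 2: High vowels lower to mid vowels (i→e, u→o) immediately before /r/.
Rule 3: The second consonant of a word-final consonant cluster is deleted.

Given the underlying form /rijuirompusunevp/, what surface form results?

rijuerombusunev

Rule 1 (post-nasal voicing): /p/ is a voiceless stop immediately after the nasal /m/, so it voices to [b]. /rijuirompusunevp/ → rijuirombusunevp.
Rule 2 (pre-rhotic lowering): /i/ is a high vowel immediately before /r/, so it lowers to [e]. /rijuirombusunevp/ → rijuerombusunevp.
Rule 3 (final cluster simplification): /p/ is the second consonant of a word-final cluster /vp/, so it deletes. /rijuerombusunevp/ → rijuerombusunev.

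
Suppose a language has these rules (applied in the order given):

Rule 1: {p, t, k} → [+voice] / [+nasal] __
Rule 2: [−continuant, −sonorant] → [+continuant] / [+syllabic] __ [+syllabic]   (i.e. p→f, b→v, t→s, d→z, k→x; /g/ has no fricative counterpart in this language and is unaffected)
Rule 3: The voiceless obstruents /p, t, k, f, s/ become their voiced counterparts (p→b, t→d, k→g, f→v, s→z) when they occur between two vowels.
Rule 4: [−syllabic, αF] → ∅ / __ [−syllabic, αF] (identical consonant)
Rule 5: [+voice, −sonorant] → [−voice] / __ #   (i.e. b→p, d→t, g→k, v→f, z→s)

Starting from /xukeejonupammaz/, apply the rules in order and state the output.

Rule 1 (post-nasal voicing): no segment meets the environment; /xukeejonupammaz/ is unchanged.
Rule 2 (intervocalic spirantization): /k/ is a stop between vowels /u/ and /e/, so it spirantizes to the fricative [x]. /p/ is a stop between vowels /u/ and /a/, so it spirantizes to the fricative [f]. /xukeejonupammaz/ → xuxeejonufammaz.
Rule 3 (intervocalic voicing): /f/ is a voiceless obstruent between vowels /u/ and /a/, so it voices to [v]. /xuxeejonufammaz/ → xuxeejonuvammaz.
Rule 4 (degemination): /mm/ is a geminate; the first /m/ deletes. /xuxeejonuvammaz/ → xuxeejonuvamaz.
Rule 5 (final devoicing): /z/ is a voiced obstruent in word-final position, so it devoices to [s]. /xuxeejonuvamaz/ → xuxeejonuvamas.

xuxeejonuvamas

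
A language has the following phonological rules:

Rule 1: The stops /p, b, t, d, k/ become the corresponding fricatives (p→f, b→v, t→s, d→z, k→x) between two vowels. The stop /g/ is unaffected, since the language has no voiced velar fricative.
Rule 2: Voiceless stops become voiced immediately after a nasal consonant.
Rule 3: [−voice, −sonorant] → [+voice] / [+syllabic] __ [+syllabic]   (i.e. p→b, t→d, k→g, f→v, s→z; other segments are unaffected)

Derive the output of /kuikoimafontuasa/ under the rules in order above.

Rule 1 (intervocalic spirantization): /k/ is a stop between vowels /i/ and /o/, so it spirantizes to the fricative [x]. /kuikoimafontuasa/ → kuixoimafontuasa.
Rule 2 (post-nasal voicing): /t/ is a voiceless stop immediately after the nasal /n/, so it voices to [d]. /kuixoimafontuasa/ → kuixoimafonduasa.
Rule 3 (intervocalic voicing): /f/ is a voiceless obstruent between vowels /a/ and /o/, so it voices to [v]. /s/ is a voiceless obstruent between vowels /a/ and /a/, so it voices to [z]. /kuixoimafonduasa/ → kuixoimavonduaza.

kuixoimavonduaza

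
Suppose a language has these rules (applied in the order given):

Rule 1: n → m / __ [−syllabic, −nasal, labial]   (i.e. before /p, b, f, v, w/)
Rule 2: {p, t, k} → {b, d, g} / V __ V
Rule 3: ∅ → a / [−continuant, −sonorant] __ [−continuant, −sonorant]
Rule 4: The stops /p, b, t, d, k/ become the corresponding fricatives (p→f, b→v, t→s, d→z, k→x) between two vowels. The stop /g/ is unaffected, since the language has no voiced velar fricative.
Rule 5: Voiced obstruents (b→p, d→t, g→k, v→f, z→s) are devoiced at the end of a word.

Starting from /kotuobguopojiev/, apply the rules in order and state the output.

kozuovaguovojief

Rule 1 (nasal place assimilation): no segment meets the environment; /kotuobguopojiev/ is unchanged.
Rule 2 (intervocalic voicing): /t/ is a voiceless stop between vowels /o/ and /u/, so it voices to [d]. /p/ is a voiceless stop between vowels /o/ and /o/, so it voices to [b]. /kotuobguopojiev/ → koduobguobojiev.
Rule 3 (stop-cluster a-epenthesis): /b/ and /g/ form a stop–stop cluster, so [a] is inserted between them. /koduobguobojiev/ → koduobaguobojiev.
Rule 4 (intervocalic spirantization): /d/ is a stop between vowels /o/ and /u/, so it spirantizes to the fricative [z]. /b/ is a stop between vowels /o/ and /a/, so it spirantizes to the fricative [v]. /b/ is a stop between vowels /o/ and /o/, so it spirantizes to the fricative [v]. /koduobaguobojiev/ → kozuovaguovojiev.
Rule 5 (final devoicing): /v/ is a voiced obstruent in word-final position, so it devoices to [f]. /kozuovaguovojiev/ → kozuovaguovojief.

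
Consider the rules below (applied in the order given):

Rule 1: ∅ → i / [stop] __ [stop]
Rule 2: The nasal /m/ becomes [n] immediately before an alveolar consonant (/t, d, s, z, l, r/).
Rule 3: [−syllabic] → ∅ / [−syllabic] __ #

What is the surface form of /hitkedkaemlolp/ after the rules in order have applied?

hitikedikaenlol

Rule 1 (stop-cluster i-epenthesis): /t/ and /k/ form a stop–stop cluster, so [i] is inserted between them. /d/ and /k/ form a stop–stop cluster, so [i] is inserted between them. /hitkedkaemlolp/ → hitikedikaemlolp.
Rule 2 (nasal place assimilation): /m/ precedes the alveolar consonant /l/, so it assimilates in place to [n]. /hitikedikaemlolp/ → hitikedikaenlolp.
Rule 3 (final cluster simplification): /p/ is the second consonant of a word-final cluster /lp/, so it deletes. /hitikedikaenlolp/ → hitikedikaenlol.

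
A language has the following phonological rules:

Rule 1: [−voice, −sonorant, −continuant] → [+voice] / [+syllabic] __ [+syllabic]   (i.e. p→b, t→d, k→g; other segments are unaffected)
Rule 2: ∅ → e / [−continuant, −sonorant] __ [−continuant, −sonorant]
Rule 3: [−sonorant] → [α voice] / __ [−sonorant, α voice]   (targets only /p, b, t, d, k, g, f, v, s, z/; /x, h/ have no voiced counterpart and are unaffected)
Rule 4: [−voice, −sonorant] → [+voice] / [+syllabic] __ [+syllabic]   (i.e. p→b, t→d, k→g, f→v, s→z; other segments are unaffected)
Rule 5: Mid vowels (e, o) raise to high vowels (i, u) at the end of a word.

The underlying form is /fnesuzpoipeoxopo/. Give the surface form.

Rule 1 (intervocalic voicing): /p/ is a voiceless stop between vowels /i/ and /e/, so it voices to [b]. /p/ is a voiceless stop between vowels /o/ and /o/, so it voices to [b]. /fnesuzpoipeoxopo/ → fnesuzpoibeoxobo.
Rule 2 (stop-cluster e-epenthesis): no segment meets the environment; /fnesuzpoibeoxobo/ is unchanged.
Rule 3 (regressive voicing assimilation): /z/ precedes the voiceless obstruent /p/, so it devoices to [s] by assimilation. /fnesuzpoibeoxobo/ → fnesuspoibeoxobo.
Rule 4 (intervocalic voicing): /s/ is a voiceless obstruent between vowels /e/ and /u/, so it voices to [z]. /fnesuspoibeoxobo/ → fnezuspoibeoxobo.
Rule 5 (final vowel raising): /o/ is a mid vowel in word-final position, so it raises to [u]. /fnezuspoibeoxobo/ → fnezuspoibeoxobu.

fnezuspoibeoxobu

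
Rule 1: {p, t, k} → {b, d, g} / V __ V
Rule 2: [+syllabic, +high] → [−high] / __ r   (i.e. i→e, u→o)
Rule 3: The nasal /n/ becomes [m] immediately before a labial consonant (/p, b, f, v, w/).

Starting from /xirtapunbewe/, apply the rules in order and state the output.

Rule 1 (intervocalic voicing): /p/ is a voiceless stop between vowels /a/ and /u/, so it voices to [b]. /xirtapunbewe/ → xirtabunbewe.
Rule 2 (pre-rhotic lowering): /i/ is a high vowel immediately before /r/, so it lowers to [e]. /xirtabunbewe/ → xertabunbewe.
Rule 3 (nasal place assimilation): /n/ precedes the labial consonant /b/, so it assimilates in place to [m]. /xertabunbewe/ → xertabumbewe.

xertabumbewe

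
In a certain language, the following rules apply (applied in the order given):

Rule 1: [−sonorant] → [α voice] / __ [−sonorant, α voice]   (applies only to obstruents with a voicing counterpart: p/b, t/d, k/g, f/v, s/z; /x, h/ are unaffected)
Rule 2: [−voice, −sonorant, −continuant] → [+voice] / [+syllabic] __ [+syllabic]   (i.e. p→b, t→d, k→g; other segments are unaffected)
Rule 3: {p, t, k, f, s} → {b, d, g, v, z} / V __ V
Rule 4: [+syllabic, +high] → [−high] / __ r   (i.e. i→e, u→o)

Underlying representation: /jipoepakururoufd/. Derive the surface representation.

Rule 1 (regressive voicing assimilation): /f/ precedes the voiced obstruent /d/, so it voices to [v] by assimilation. /jipoepakururoufd/ → jipoepakururouvd.
Rule 2 (intervocalic voicing): /p/ is a voiceless stop between vowels /i/ and /o/, so it voices to [b]. /p/ is a voiceless stop between vowels /e/ and /a/, so it voices to [b]. /k/ is a voiceless stop between vowels /a/ and /u/, so it voices to [g]. /jipoepakururouvd/ → jiboebagururouvd.
Rule 3 (intervocalic voicing): no segment meets the environment; /jiboebagururouvd/ is unchanged.
Rule 4 (pre-rhotic lowering): /u/ is a high vowel immediately before /r/, so it lowers to [o]. /u/ is a high vowel immediately before /r/, so it lowers to [o]. /jiboebagururouvd/ → jiboebagororouvd.

jiboebagororouvd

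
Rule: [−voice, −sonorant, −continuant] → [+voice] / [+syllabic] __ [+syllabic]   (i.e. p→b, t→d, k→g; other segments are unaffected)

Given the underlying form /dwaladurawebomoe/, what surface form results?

No segment of /dwaladurawebomoe/ meets the structural description of the rule, so the form surfaces unchanged.

dwaladurawebomoe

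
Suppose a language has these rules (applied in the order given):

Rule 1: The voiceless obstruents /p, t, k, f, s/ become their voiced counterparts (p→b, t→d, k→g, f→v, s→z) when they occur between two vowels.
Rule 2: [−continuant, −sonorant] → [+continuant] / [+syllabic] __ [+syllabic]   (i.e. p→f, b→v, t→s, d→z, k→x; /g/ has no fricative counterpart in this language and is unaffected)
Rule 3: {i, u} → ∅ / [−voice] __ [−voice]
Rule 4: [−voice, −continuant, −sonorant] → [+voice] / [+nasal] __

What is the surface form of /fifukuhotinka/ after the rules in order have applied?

fivuguhozinga

Rule 1 (intervocalic voicing): /f/ is a voiceless obstruent between vowels /i/ and /u/, so it voices to [v]. /k/ is a voiceless obstruent between vowels /u/ and /u/, so it voices to [g]. /t/ is a voiceless obstruent between vowels /o/ and /i/, so it voices to [d]. /fifukuhotinka/ → fivuguhodinka.
Rule 2 (intervocalic spirantization): /d/ is a stop between vowels /o/ and /i/, so it spirantizes to the fricative [z]. /fivuguhodinka/ → fivuguhozinka.
Rule 3 (high vowel syncope): no segment meets the environment; /fivuguhozinka/ is unchanged.
Rule 4 (post-nasal voicing): /k/ is a voiceless stop immediately after the nasal /n/, so it voices to [g]. /fivuguhozinka/ → fivuguhozinga.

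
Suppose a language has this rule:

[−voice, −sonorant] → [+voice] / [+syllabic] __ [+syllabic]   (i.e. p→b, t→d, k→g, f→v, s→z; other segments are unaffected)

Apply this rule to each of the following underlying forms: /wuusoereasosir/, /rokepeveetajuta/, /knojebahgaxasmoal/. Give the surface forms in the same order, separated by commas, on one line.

wuuzoereazozir, rogebeveedajuda, knojebahgaxasmoal

/wuusoereasosir/: /s/ is a voiceless obstruent between vowels /u/ and /o/, so it voices to [z]. /s/ is a voiceless obstruent between vowels /a/ and /o/, so it voices to [z]. /s/ is a voiceless obstruent between vowels /o/ and /i/, so it voices to [z]. → [wuuzoereazozir].
/rokepeveetajuta/: /k/ is a voiceless obstruent between vowels /o/ and /e/, so it voices to [g]. /p/ is a voiceless obstruent between vowels /e/ and /e/, so it voices to [b]. /t/ is a voiceless obstruent between vowels /e/ and /a/, so it voices to [d]. /t/ is a voiceless obstruent between vowels /u/ and /a/, so it voices to [d]. → [rogebeveedajuda].
/knojebahgaxasmoal/: the rule's environment is not met; surfaces unchanged as [knojebahgaxasmoal].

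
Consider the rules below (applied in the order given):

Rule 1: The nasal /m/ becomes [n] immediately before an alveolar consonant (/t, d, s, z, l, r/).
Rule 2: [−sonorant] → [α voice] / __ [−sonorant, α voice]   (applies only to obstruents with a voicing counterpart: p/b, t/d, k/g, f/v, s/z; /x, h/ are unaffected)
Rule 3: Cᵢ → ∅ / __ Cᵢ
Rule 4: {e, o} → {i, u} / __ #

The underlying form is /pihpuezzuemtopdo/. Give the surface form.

pihpuezuentobdu

Rule 1 (nasal place assimilation): /m/ precedes the alveolar consonant /t/, so it assimilates in place to [n]. /pihpuezzuemtopdo/ → pihpuezzuentopdo.
Rule 2 (regressive voicing assimilation): /p/ precedes the voiced obstruent /d/, so it voices to [b] by assimilation. /pihpuezzuentopdo/ → pihpuezzuentobdo.
Rule 3 (degemination): /zz/ is a geminate; the first /z/ deletes. /pihpuezzuentobdo/ → pihpuezuentobdo.
Rule 4 (final vowel raising): /o/ is a mid vowel in word-final position, so it raises to [u]. /pihpuezuentobdo/ → pihpuezuentobdu.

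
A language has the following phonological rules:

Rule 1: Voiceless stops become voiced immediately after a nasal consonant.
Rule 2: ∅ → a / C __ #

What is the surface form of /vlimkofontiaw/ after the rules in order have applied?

vlimgofondiawa

Rule 1 (post-nasal voicing): /k/ is a voiceless stop immediately after the nasal /m/, so it voices to [g]. /t/ is a voiceless stop immediately after the nasal /n/, so it voices to [d]. /vlimkofontiaw/ → vlimgofondiaw.
Rule 2 (final a-epenthesis): the form ends in the consonant /w/, so [a] is inserted word-finally. /vlimgofondiaw/ → vlimgofondiawa.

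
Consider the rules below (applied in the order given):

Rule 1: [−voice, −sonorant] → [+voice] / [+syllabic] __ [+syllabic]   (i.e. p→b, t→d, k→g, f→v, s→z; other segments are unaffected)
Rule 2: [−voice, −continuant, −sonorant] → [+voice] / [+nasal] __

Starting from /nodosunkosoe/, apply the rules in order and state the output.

Rule 1 (intervocalic voicing): /s/ is a voiceless obstruent between vowels /o/ and /u/, so it voices to [z]. /s/ is a voiceless obstruent between vowels /o/ and /o/, so it voices to [z]. /nodosunkosoe/ → nodozunkozoe.
Rule 2 (post-nasal voicing): /k/ is a voiceless stop immediately after the nasal /n/, so it voices to [g]. /nodozunkozoe/ → nodozungozoe.

nodozungozoe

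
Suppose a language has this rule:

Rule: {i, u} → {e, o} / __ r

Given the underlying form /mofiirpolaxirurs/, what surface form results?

mofierpolaxerors

Scanning /mofiirpolaxirurs/: /i/ at position 4 is not in the conditioning environment; /i/ is a high vowel immediately before /r/, so it lowers to [e]; /i/ is a high vowel immediately before /r/, so it lowers to [e]; /u/ is a high vowel immediately before /r/, so it lowers to [o].
Result: [mofierpolaxerors].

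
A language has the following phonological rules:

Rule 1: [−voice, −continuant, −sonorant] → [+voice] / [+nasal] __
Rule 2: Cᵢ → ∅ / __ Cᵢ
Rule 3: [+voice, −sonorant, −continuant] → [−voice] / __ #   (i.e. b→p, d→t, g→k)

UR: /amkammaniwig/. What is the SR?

amgamaniwik

Rule 1 (post-nasal voicing): /k/ is a voiceless stop immediately after the nasal /m/, so it voices to [g]. /amkammaniwig/ → amgammaniwig.
Rule 2 (degemination): /mm/ is a geminate; the first /m/ deletes. /amgammaniwig/ → amgamaniwig.
Rule 3 (final devoicing): /g/ is a voiced stop in word-final position, so it devoices to [k]. /amgamaniwig/ → amgamaniwik.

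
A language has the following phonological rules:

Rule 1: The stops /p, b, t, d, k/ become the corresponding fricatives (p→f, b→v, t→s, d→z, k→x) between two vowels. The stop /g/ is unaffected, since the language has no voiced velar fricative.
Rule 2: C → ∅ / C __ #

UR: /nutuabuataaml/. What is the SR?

nusuavuasaam

Rule 1 (intervocalic spirantization): /t/ is a stop between vowels /u/ and /u/, so it spirantizes to the fricative [s]. /b/ is a stop between vowels /a/ and /u/, so it spirantizes to the fricative [v]. /t/ is a stop between vowels /a/ and /a/, so it spirantizes to the fricative [s]. /nutuabuataaml/ → nusuavuasaaml.
Rule 2 (final cluster simplification): /l/ is the second consonant of a word-final cluster /ml/, so it deletes. /nusuavuasaaml/ → nusuavuasaam.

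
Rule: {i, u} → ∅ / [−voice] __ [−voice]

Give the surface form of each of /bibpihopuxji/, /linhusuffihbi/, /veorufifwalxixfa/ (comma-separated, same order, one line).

bibphopxji, linhsffhbi, veoruffwalxxfa

/bibpihopuxji/: /i/ is a high vowel flanked by voiceless consonants /p/ and /h/, so it deletes. /u/ is a high vowel flanked by voiceless consonants /p/ and /x/, so it deletes. → [bibphopxji].
/linhusuffihbi/: /u/ is a high vowel flanked by voiceless consonants /h/ and /s/, so it deletes. /u/ is a high vowel flanked by voiceless consonants /s/ and /f/, so it deletes. /i/ is a high vowel flanked by voiceless consonants /f/ and /h/, so it deletes. → [linhsffhbi].
/veorufifwalxixfa/: /i/ is a high vowel flanked by voiceless consonants /f/ and /f/, so it deletes. /i/ is a high vowel flanked by voiceless consonants /x/ and /x/, so it deletes. → [veoruffwalxxfa].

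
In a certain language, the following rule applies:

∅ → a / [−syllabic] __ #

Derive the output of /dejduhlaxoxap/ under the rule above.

the form ends in the consonant /p/, so [a] is inserted word-finally.
Surface form: [dejduhlaxoxapa].

dejduhlaxoxapa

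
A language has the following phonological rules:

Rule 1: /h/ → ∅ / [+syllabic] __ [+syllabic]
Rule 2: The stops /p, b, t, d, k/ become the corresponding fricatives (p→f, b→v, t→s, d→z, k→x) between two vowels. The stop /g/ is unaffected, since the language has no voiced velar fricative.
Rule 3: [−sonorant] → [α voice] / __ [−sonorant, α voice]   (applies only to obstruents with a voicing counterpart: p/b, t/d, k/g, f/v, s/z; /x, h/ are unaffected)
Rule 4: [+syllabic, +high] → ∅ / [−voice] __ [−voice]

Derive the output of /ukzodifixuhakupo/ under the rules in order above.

Rule 1 (intervocalic h-deletion): /h/ occurs between vowels /u/ and /a/, so it deletes. /ukzodifixuhakupo/ → ukzodifixuakupo.
Rule 2 (intervocalic spirantization): /d/ is a stop between vowels /o/ and /i/, so it spirantizes to the fricative [z]. /k/ is a stop between vowels /a/ and /u/, so it spirantizes to the fricative [x]. /p/ is a stop between vowels /u/ and /o/, so it spirantizes to the fricative [f]. /ukzodifixuakupo/ → ukzozifixuaxufo.
Rule 3 (regressive voicing assimilation): /k/ precedes the voiced obstruent /z/, so it voices to [g] by assimilation. /ukzozifixuaxufo/ → ugzozifixuaxufo.
Rule 4 (high vowel syncope): /i/ is a high vowel flanked by voiceless consonants /f/ and /x/, so it deletes. /u/ is a high vowel flanked by voiceless consonants /x/ and /f/, so it deletes. /ugzozifixuaxufo/ → ugzozifxuaxfo.

ugzozifxuaxfo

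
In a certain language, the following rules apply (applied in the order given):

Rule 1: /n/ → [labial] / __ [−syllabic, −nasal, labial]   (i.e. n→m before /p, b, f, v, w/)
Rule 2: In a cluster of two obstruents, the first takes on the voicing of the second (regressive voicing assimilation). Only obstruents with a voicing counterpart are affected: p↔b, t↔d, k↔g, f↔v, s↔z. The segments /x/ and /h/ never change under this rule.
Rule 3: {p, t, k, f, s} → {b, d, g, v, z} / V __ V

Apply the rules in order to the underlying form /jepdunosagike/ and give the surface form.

jebdunozagige

Rule 1 (nasal place assimilation): no segment meets the environment; /jepdunosagike/ is unchanged.
Rule 2 (regressive voicing assimilation): /p/ precedes the voiced obstruent /d/, so it voices to [b] by assimilation. /jepdunosagike/ → jebdunosagike.
Rule 3 (intervocalic voicing): /s/ is a voiceless obstruent between vowels /o/ and /a/, so it voices to [z]. /k/ is a voiceless obstruent between vowels /i/ and /e/, so it voices to [g]. /jebdunosagike/ → jebdunozagige.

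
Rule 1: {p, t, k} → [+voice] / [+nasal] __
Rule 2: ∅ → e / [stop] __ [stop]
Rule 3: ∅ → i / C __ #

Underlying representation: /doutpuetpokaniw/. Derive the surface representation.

Rule 1 (post-nasal voicing): no segment meets the environment; /doutpuetpokaniw/ is unchanged.
Rule 2 (stop-cluster e-epenthesis): /t/ and /p/ form a stop–stop cluster, so [e] is inserted between them. /t/ and /p/ form a stop–stop cluster, so [e] is inserted between them. /doutpuetpokaniw/ → doutepuetepokaniw.
Rule 3 (final i-epenthesis): the form ends in the consonant /w/, so [i] is inserted word-finally. /doutepuetepokaniw/ → doutepuetepokaniwi.

doutepuetepokaniwi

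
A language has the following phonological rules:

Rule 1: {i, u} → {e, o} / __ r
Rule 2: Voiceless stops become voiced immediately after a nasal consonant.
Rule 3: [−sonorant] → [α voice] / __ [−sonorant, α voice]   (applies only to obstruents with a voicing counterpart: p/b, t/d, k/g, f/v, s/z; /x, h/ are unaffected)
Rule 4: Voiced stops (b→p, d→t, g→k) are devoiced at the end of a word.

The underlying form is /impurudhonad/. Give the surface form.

imboruthonat

Rule 1 (pre-rhotic lowering): /u/ is a high vowel immediately before /r/, so it lowers to [o]. /impurudhonad/ → imporudhonad.
Rule 2 (post-nasal voicing): /p/ is a voiceless stop immediately after the nasal /m/, so it voices to [b]. /imporudhonad/ → imborudhonad.
Rule 3 (regressive voicing assimilation): /d/ precedes the voiceless obstruent /h/, so it devoices to [t] by assimilation. /imborudhonad/ → imboruthonad.
Rule 4 (final devoicing): /d/ is a voiced stop in word-final position, so it devoices to [t]. /imboruthonad/ → imboruthonat.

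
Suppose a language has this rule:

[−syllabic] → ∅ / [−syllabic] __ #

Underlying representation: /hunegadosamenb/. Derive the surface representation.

hunegadosamen

/b/ is the second consonant of a word-final cluster /nb/, so it deletes.
Surface form: [hunegadosamen].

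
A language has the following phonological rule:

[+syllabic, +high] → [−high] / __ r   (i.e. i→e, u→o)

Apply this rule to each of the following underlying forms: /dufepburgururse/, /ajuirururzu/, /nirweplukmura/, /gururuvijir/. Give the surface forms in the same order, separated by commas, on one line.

/dufepburgururse/: /u/ is a high vowel immediately before /r/, so it lowers to [o]. /u/ is a high vowel immediately before /r/, so it lowers to [o]. /u/ is a high vowel immediately before /r/, so it lowers to [o]. → [dufepborgororse].
/ajuirururzu/: /i/ is a high vowel immediately before /r/, so it lowers to [e]. /u/ is a high vowel immediately before /r/, so it lowers to [o]. /u/ is a high vowel immediately before /r/, so it lowers to [o]. → [ajuerororzu].
/nirweplukmura/: /i/ is a high vowel immediately before /r/, so it lowers to [e]. /u/ is a high vowel immediately before /r/, so it lowers to [o]. → [nerweplukmora].
/gururuvijir/: /u/ is a high vowel immediately before /r/, so it lowers to [o]. /u/ is a high vowel immediately before /r/, so it lowers to [o]. /i/ is a high vowel immediately before /r/, so it lowers to [e]. → [gororuvijer].

dufepborgororse, ajuerororzu, nerweplukmora, gororuvijer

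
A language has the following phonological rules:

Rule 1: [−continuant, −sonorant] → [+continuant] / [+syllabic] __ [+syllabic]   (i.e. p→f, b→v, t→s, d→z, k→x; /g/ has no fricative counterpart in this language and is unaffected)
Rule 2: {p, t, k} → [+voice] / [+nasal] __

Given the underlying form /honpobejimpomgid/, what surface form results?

honbovejimbomgid

Rule 1 (intervocalic spirantization): /b/ is a stop between vowels /o/ and /e/, so it spirantizes to the fricative [v]. /honpobejimpomgid/ → honpovejimpomgid.
Rule 2 (post-nasal voicing): /p/ is a voiceless stop immediately after the nasal /n/, so it voices to [b]. /p/ is a voiceless stop immediately after the nasal /m/, so it voices to [b]. /honpovejimpomgid/ → honbovejimbomgid.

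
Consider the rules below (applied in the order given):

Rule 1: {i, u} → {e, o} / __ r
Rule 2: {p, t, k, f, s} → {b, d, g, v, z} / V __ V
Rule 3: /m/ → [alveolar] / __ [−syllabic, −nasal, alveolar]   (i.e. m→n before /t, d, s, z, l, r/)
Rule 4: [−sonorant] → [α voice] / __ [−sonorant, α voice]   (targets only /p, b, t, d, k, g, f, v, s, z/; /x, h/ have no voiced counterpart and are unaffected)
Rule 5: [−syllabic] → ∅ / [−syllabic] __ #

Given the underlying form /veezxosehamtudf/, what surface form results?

veesxozehantut

Rule 1 (pre-rhotic lowering): no segment meets the environment; /veezxosehamtudf/ is unchanged.
Rule 2 (intervocalic voicing): /s/ is a voiceless obstruent between vowels /o/ and /e/, so it voices to [z]. /veezxosehamtudf/ → veezxozehamtudf.
Rule 3 (nasal place assimilation): /m/ precedes the alveolar consonant /t/, so it assimilates in place to [n]. /veezxozehamtudf/ → veezxozehantudf.
Rule 4 (regressive voicing assimilation): /z/ precedes the voiceless obstruent /x/, so it devoices to [s] by assimilation. /d/ precedes the voiceless obstruent /f/, so it devoices to [t] by assimilation. /veezxozehantudf/ → veesxozehantutf.
Rule 5 (final cluster simplification): /f/ is the second consonant of a word-final cluster /tf/, so it deletes. /veesxozehantutf/ → veesxozehantut.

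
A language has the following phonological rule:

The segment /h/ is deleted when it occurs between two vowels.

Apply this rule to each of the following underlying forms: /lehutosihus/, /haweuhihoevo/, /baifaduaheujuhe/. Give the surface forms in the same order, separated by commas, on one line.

/lehutosihus/: /h/ occurs between vowels /e/ and /u/, so it deletes. /h/ occurs between vowels /i/ and /u/, so it deletes. → [leutosius].
/haweuhihoevo/: /h/ occurs between vowels /u/ and /i/, so it deletes. /h/ occurs between vowels /i/ and /o/, so it deletes. → [haweuioevo].
/baifaduaheujuhe/: /h/ occurs between vowels /a/ and /e/, so it deletes. /h/ occurs between vowels /u/ and /e/, so it deletes. → [baifaduaeujue].

leutosius, haweuioevo, baifaduaeujue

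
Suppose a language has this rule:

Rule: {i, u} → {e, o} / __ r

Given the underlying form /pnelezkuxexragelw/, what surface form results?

No segment of /pnelezkuxexragelw/ meets the structural description of the rule, so the form surfaces unchanged.

pnelezkuxexragelw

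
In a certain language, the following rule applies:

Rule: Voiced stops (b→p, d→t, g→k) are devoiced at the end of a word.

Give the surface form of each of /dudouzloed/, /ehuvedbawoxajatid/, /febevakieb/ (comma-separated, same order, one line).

dudouzloet, ehuvedbawoxajatit, febevakiep

/dudouzloed/: /d/ is a voiced stop in word-final position, so it devoices to [t]. → [dudouzloet].
/ehuvedbawoxajatid/: /d/ is a voiced stop in word-final position, so it devoices to [t]. → [ehuvedbawoxajatit].
/febevakieb/: /b/ is a voiced stop in word-final position, so it devoices to [p]. → [febevakiep].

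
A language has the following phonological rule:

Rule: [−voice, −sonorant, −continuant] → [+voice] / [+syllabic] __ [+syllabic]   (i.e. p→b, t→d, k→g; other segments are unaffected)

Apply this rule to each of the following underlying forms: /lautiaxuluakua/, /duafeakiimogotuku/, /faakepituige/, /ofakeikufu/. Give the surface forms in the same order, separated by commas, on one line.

laudiaxuluagua, duafeagiimogodugu, faagebiduige, ofageigufu

/lautiaxuluakua/: /t/ is a voiceless stop between vowels /u/ and /i/, so it voices to [d]. /k/ is a voiceless stop between vowels /a/ and /u/, so it voices to [g]. → [laudiaxuluagua].
/duafeakiimogotuku/: /k/ is a voiceless stop between vowels /a/ and /i/, so it voices to [g]. /t/ is a voiceless stop between vowels /o/ and /u/, so it voices to [d]. /k/ is a voiceless stop between vowels /u/ and /u/, so it voices to [g]. → [duafeagiimogodugu].
/faakepituige/: /k/ is a voiceless stop between vowels /a/ and /e/, so it voices to [g]. /p/ is a voiceless stop between vowels /e/ and /i/, so it voices to [b]. /t/ is a voiceless stop between vowels /i/ and /u/, so it voices to [d]. → [faagebiduige].
/ofakeikufu/: /k/ is a voiceless stop between vowels /a/ and /e/, so it voices to [g]. /k/ is a voiceless stop between vowels /i/ and /u/, so it voices to [g]. → [ofageigufu].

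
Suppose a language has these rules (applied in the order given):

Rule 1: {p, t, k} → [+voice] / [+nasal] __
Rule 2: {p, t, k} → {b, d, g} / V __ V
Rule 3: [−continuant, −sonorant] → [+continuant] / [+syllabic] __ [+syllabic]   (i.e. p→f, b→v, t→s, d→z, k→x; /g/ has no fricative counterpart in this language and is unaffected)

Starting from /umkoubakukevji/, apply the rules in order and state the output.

Rule 1 (post-nasal voicing): /k/ is a voiceless stop immediately after the nasal /m/, so it voices to [g]. /umkoubakukevji/ → umgoubakukevji.
Rule 2 (intervocalic voicing): /k/ is a voiceless stop between vowels /a/ and /u/, so it voices to [g]. /k/ is a voiceless stop between vowels /u/ and /e/, so it voices to [g]. /umgoubakukevji/ → umgoubagugevji.
Rule 3 (intervocalic spirantization): /b/ is a stop between vowels /u/ and /a/, so it spirantizes to the fricative [v]. /umgoubagugevji/ → umgouvagugevji.

umgouvagugevji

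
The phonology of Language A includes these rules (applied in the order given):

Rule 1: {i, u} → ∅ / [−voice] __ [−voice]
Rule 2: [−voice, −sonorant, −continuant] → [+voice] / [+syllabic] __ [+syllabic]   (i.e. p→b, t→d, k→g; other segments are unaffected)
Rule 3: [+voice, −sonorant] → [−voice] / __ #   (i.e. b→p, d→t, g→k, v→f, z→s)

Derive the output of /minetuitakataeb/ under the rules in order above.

mineduidagadaep

Rule 1 (high vowel syncope): no segment meets the environment; /minetuitakataeb/ is unchanged.
Rule 2 (intervocalic voicing): /t/ is a voiceless stop between vowels /e/ and /u/, so it voices to [d]. /t/ is a voiceless stop between vowels /i/ and /a/, so it voices to [d]. /k/ is a voiceless stop between vowels /a/ and /a/, so it voices to [g]. /t/ is a voiceless stop between vowels /a/ and /a/, so it voices to [d]. /minetuitakataeb/ → mineduidagadaeb.
Rule 3 (final devoicing): /b/ is a voiced obstruent in word-final position, so it devoices to [p]. /mineduidagadaeb/ → mineduidagadaep.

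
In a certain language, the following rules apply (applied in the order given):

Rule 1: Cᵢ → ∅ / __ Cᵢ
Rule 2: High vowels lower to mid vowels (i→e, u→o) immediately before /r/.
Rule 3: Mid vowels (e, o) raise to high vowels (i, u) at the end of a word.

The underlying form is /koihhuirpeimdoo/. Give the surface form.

Rule 1 (degemination): /hh/ is a geminate; the first /h/ deletes. /koihhuirpeimdoo/ → koihuirpeimdoo.
Rule 2 (pre-rhotic lowering): /i/ is a high vowel immediately before /r/, so it lowers to [e]. /koihuirpeimdoo/ → koihuerpeimdoo.
Rule 3 (final vowel raising): /o/ is a mid vowel in word-final position, so it raises to [u]. /koihuerpeimdoo/ → koihuerpeimdou.

koihuerpeimdou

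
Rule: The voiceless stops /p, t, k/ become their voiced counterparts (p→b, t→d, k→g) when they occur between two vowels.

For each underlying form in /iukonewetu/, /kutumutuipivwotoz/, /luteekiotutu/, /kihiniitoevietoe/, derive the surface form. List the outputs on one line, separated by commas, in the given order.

iugonewedu, kudumuduibivwodoz, ludeegiodudu, kihiniidoeviedoe

/iukonewetu/: /k/ is a voiceless stop between vowels /u/ and /o/, so it voices to [g]. /t/ is a voiceless stop between vowels /e/ and /u/, so it voices to [d]. → [iugonewedu].
/kutumutuipivwotoz/: /t/ is a voiceless stop between vowels /u/ and /u/, so it voices to [d]. /t/ is a voiceless stop between vowels /u/ and /u/, so it voices to [d]. /p/ is a voiceless stop between vowels /i/ and /i/, so it voices to [b]. /t/ is a voiceless stop between vowels /o/ and /o/, so it voices to [d]. → [kudumuduibivwodoz].
/luteekiotutu/: /t/ is a voiceless stop between vowels /u/ and /e/, so it voices to [d]. /k/ is a voiceless stop between vowels /e/ and /i/, so it voices to [g]. /t/ is a voiceless stop between vowels /o/ and /u/, so it voices to [d]. /t/ is a voiceless stop between vowels /u/ and /u/, so it voices to [d]. → [ludeegiodudu].
/kihiniitoevietoe/: /t/ is a voiceless stop between vowels /i/ and /o/, so it voices to [d]. /t/ is a voiceless stop between vowels /e/ and /o/, so it voices to [d]. → [kihiniidoeviedoe].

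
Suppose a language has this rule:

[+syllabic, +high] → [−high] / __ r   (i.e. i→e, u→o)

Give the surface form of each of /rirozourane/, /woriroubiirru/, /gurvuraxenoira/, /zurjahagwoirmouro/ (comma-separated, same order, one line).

/rirozourane/: /i/ is a high vowel immediately before /r/, so it lowers to [e]. /u/ is a high vowel immediately before /r/, so it lowers to [o]. → [rerozoorane].
/woriroubiirru/: /i/ is a high vowel immediately before /r/, so it lowers to [e]. /i/ is a high vowel immediately before /r/, so it lowers to [e]. → [woreroubierru].
/gurvuraxenoira/: /u/ is a high vowel immediately before /r/, so it lowers to [o]. /u/ is a high vowel immediately before /r/, so it lowers to [o]. /i/ is a high vowel immediately before /r/, so it lowers to [e]. → [gorvoraxenoera].
/zurjahagwoirmouro/: /u/ is a high vowel immediately before /r/, so it lowers to [o]. /i/ is a high vowel immediately before /r/, so it lowers to [e]. /u/ is a high vowel immediately before /r/, so it lowers to [o]. → [zorjahagwoermooro].

rerozoorane, woreroubierru, gorvoraxenoera, zorjahagwoermooro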